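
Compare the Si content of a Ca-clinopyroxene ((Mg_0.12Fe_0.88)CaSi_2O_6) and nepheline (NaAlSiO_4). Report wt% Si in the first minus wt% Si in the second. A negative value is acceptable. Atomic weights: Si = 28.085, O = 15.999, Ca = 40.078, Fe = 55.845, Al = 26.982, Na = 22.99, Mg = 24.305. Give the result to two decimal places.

3.22 percentage points

Si in (Mg_0.12Fe_0.88)CaSi_2O_6: molar mass 244.302 g/mol; 2×28.085 = 56.170 g → 22.99 wt%.
Si in NaAlSiO_4: molar mass 142.053 g/mol; 1×28.085 = 28.085 g → 19.77 wt%.
Difference = 22.99 − 19.77 = 3.22 percentage points.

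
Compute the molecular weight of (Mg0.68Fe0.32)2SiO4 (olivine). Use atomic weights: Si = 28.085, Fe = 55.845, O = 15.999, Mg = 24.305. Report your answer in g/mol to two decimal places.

The formula mass is the sum 1.36×24.305 + 0.64×55.845 + 1×28.085 + 4×15.999.

160.88 g/mol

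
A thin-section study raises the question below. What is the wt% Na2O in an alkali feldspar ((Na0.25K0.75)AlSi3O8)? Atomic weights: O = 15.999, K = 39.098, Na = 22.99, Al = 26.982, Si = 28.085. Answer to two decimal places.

2.82 wt%

Formula mass = 274.300 g/mol.
0.25 Na → 0.1250 mol Na2O per formula unit; M(Na2O) = 61.979, so Na2O mass = 7.747 g.
7.747/274.300 × 100 = 2.82 wt%.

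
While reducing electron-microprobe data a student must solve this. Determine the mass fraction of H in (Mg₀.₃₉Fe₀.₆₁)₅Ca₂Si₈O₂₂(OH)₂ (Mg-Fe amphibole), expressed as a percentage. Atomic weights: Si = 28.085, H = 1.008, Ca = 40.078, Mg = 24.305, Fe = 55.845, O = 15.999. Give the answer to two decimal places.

0.22 mass %

M((Mg₀.₃₉Fe₀.₆₁)₅Ca₂Si₈O₂₂(OH)₂) = 908.550 g/mol.
H contributes 2 × 1.008 = 2.016 g per mole.
2.016/908.550 = 0.0022 → 0.22%.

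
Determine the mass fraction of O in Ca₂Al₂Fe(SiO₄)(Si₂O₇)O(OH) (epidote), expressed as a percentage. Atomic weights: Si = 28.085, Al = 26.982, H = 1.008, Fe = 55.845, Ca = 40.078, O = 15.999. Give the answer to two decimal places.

Formula mass = 2·40.078 + 2·26.982 + 1·55.845 + 3·28.085 + 13·15.999 + 1·1.008 = 483.215 g/mol, of which 207.987 g is O.
So O makes up 207.987/483.215 = 0.4304 of the mass, i.e. 43.04%.

43.04 mass %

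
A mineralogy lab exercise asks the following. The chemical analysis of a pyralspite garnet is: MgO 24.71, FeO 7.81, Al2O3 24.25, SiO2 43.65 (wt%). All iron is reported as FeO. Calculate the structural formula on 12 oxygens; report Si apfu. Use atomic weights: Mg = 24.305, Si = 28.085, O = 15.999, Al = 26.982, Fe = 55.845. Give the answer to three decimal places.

MgO: 24.71/40.304 = 0.61309 mol → 0.61309 mol Mg, 0.61309 mol O.
FeO: 7.81/71.844 = 0.10871 mol → 0.10871 mol Fe, 0.10871 mol O.
Al2O3: 24.25/101.961 = 0.23784 mol → 0.47568 mol Al, 0.71352 mol O.
SiO2: 43.65/60.083 = 0.72650 mol → 0.72650 mol Si, 1.45300 mol O.
Total oxygen = 2.88832 mol. Normalization factor = 12/2.88832 = 4.15466.
Si per 12 O = 0.72650 × 4.15466 = 3.018.

3.018 Si apfu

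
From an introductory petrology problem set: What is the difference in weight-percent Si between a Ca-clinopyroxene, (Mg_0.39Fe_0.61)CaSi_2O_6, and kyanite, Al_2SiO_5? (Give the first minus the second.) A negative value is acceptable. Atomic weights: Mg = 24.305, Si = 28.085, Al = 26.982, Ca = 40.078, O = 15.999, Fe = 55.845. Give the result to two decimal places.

6.49 percentage points

Si in (Mg_0.39Fe_0.61)CaSi_2O_6: molar mass 235.786 g/mol; 2×28.085 = 56.170 g → 23.82 wt%.
Si in Al_2SiO_5: molar mass 162.044 g/mol; 1×28.085 = 28.085 g → 17.33 wt%.
Difference = 23.82 − 17.33 = 6.49 percentage points.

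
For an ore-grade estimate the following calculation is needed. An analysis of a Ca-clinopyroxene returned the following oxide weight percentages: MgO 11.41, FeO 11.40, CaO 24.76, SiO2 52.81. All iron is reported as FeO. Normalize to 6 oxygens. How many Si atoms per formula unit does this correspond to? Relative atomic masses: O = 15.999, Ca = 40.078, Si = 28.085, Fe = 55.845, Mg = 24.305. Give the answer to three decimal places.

MgO (M=40.304): mol = 0.28310; Mg = 0.28310, O = 0.28310.
FeO (M=71.844): mol = 0.15868; Fe = 0.15868, O = 0.15868.
CaO (M=56.077): mol = 0.44154; Ca = 0.44154, O = 0.44154.
SiO2 (M=60.083): mol = 0.87895; Si = 0.87895, O = 1.75790.
ΣO = 2.64122; factor = 6/ΣO = 2.27168.
Si apfu = 0.87895 × 2.27168 = 1.997.

1.997 Si apfu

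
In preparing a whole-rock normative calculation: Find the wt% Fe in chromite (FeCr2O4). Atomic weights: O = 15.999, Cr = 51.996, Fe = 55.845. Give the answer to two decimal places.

M(FeCr2O4) = 223.833 g/mol.
Fe contributes 1 × 55.845 = 55.845 g per mole.
55.845/223.833 = 0.2495 → 24.95%.

24.95 wt%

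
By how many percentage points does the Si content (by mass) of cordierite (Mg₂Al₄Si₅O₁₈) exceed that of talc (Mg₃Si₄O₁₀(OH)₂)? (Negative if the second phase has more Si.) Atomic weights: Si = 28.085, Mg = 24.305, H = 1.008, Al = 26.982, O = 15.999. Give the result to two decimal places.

-5.61 percentage points

Si in Mg₂Al₄Si₅O₁₈: molar mass 584.945 g/mol; 5×28.085 = 140.425 g → 24.01 wt%.
Si in Mg₃Si₄O₁₀(OH)₂: molar mass 379.259 g/mol; 4×28.085 = 112.340 g → 29.62 wt%.
Difference = 24.01 − 29.62 = -5.61 percentage points.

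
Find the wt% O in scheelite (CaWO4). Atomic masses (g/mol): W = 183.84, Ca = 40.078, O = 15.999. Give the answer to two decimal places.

Formula mass = 1×40.078 + 1×183.84 + 4×15.999 = 287.914 g/mol, of which 63.996 g is O.
So O makes up 63.996/287.914 = 0.2223 of the mass, i.e. 22.23%.

22.23 wt%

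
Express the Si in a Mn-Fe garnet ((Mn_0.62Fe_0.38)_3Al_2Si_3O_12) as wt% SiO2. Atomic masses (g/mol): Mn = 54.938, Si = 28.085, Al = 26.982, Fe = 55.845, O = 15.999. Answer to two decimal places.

Formula mass = 496.055 g/mol.
3 Si → 3.0000 mol SiO2 per formula unit; M(SiO2) = 60.083, so SiO2 mass = 180.249 g.
180.249/496.055 × 100 = 36.34 wt%.

36.34 wt%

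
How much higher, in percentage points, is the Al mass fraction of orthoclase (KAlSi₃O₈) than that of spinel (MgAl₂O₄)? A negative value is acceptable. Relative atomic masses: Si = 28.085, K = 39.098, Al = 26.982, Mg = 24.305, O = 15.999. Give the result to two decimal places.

-28.24 percentage points

Al in KAlSi₃O₈: molar mass 278.327 g/mol; 1×26.982 = 26.982 g → 9.69 wt%.
Al in MgAl₂O₄: molar mass 142.265 g/mol; 2×26.982 = 53.964 g → 37.93 wt%.
Difference = 9.69 − 37.93 = -28.24 percentage points.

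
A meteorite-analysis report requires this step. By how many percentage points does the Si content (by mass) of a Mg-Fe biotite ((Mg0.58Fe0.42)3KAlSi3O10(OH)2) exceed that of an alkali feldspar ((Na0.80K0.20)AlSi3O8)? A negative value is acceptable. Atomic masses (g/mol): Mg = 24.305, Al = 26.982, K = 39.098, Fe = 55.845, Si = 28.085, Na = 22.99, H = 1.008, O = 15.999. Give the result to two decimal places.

M((Mg0.58Fe0.42)3KAlSi3O10(OH)2) = 456.994 g/mol, so wt% Si = 84.255/456.994 × 100 = 18.44%.
M((Na0.80K0.20)AlSi3O8) = 265.441 g/mol, so wt% Si = 84.255/265.441 × 100 = 31.74%.
18.44 − 31.74 = -13.30 pp.

-13.30 percentage points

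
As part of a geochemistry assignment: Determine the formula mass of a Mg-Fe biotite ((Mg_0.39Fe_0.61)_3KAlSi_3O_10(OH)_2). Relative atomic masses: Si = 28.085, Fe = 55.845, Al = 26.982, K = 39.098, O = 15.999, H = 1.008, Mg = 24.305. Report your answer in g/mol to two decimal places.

474.97 g/mol

The formula mass is the sum 1.17*24.305 + 1.83*55.845 + 1*39.098 + 1*26.982 + 3*28.085 + 12*15.999 + 2*1.008.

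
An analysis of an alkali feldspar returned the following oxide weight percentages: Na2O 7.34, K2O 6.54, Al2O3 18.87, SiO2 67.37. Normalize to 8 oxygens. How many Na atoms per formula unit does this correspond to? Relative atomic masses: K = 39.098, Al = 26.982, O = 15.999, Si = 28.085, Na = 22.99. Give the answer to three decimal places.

0.635 Na apfu

7.34 wt% Na2O ÷ 61.979 g/mol = 0.11843 mol, giving 0.23686 Na and 0.11843 O.
6.54 wt% K2O ÷ 94.195 g/mol = 0.06943 mol, giving 0.13886 K and 0.06943 O.
18.87 wt% Al2O3 ÷ 101.961 g/mol = 0.18507 mol, giving 0.37014 Al and 0.55521 O.
67.37 wt% SiO2 ÷ 60.083 g/mol = 1.12128 mol, giving 1.12128 Si and 2.24256 O.
Oxygen sums to 2.98563; scaling by 8/2.98563 = 2.67950 puts the formula on 8 O.
Na: 0.23686 × 2.67950 = 0.635 atoms per formula unit.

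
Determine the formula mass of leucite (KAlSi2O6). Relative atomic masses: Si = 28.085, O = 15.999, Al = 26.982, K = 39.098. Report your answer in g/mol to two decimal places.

218.24 g/mol

M = 1·39.098 + 1·26.982 + 2·28.085 + 6·15.999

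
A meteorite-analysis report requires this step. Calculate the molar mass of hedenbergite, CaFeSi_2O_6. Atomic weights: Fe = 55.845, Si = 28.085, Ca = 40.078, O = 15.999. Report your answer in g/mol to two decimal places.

248.09 g/mol

M = 1·40.078 + 1·55.845 + 2·28.085 + 6·15.999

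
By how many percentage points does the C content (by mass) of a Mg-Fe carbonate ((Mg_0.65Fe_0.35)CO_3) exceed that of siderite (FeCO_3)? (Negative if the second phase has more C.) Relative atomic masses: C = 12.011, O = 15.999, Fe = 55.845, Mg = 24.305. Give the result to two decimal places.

2.23 percentage points

M((Mg_0.65Fe_0.35)CO_3) = 95.352 g/mol, so wt% C = 12.011/95.352 × 100 = 12.60%.
M(FeCO_3) = 115.853 g/mol, so wt% C = 12.011/115.853 × 100 = 10.37%.
12.60 − 10.37 = 2.23 pp.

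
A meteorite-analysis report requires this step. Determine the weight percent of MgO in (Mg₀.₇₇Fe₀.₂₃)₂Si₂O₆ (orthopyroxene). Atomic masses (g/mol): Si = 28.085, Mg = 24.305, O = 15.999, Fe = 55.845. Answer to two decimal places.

28.83 wt%

M((Mg₀.₇₇Fe₀.₂₃)₂Si₂O₆) = 215.282 g/mol; M(MgO) = 40.304 g/mol.
Moles MgO per formula unit = 1.54 Mg ÷ 1 = 1.5400.
MgO fraction = (1.5400 × 40.304) / 215.282 = 62.068/215.282 = 0.2883.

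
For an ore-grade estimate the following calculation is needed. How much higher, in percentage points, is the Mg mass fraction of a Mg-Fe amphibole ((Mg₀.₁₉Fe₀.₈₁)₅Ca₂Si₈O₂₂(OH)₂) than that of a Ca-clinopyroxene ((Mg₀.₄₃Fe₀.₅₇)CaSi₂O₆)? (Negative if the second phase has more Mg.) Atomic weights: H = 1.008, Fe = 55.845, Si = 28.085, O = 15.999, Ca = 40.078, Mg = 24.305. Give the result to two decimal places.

Mg in (Mg₀.₁₉Fe₀.₈₁)₅Ca₂Si₈O₂₂(OH)₂: molar mass 940.090 g/mol; 0.95×24.305 = 23.090 g → 2.46 wt%.
Mg in (Mg₀.₄₃Fe₀.₅₇)CaSi₂O₆: molar mass 234.525 g/mol; 0.43×24.305 = 10.451 g → 4.46 wt%.
Difference = 2.46 − 4.46 = -2.00 percentage points.

-2.00 percentage points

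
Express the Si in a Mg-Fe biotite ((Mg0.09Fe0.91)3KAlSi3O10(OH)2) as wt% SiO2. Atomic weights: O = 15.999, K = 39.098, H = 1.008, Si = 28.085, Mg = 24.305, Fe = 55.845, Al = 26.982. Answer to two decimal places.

Formula mass = 503.358 g/mol.
3 Si → 3.0000 mol SiO2 per formula unit; M(SiO2) = 60.083, so SiO2 mass = 180.249 g.
180.249/503.358 × 100 = 35.81 wt%.

35.81 wt%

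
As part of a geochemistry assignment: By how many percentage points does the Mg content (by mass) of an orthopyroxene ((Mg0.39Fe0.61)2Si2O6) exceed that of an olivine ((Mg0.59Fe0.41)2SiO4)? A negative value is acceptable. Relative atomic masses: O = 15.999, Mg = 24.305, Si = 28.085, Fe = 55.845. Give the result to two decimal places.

-9.30 percentage points

First mineral: 18.958 g Mg in 239.253 g formula = 7.92 wt% Mg.
Second mineral: 28.680 g Mg in 166.554 g formula = 17.22 wt% Mg.
7.92% − 17.22% gives a difference of -9.30 percentage points.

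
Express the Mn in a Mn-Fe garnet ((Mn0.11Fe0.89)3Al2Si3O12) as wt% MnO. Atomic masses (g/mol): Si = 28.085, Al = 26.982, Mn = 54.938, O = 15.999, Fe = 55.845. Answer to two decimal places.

4.71 wt%

Molar mass of (Mn0.11Fe0.89)3Al2Si3O12 = 0.33×54.938 + 2.67×55.845 + 2×26.982 + 3×28.085 + 12×15.999 = 497.443 g/mol.
Each formula unit contains 0.33 Mn, equivalent to 0.33/1 = 0.3300 mol MnO.
M(MnO) = 1×54.938 + 1×15.999 = 70.937 g/mol.
Mass of MnO per formula unit = 0.3300 × 70.937 = 23.409 g.
MnO wt% = 23.409 / 497.443 × 100 = 4.71%.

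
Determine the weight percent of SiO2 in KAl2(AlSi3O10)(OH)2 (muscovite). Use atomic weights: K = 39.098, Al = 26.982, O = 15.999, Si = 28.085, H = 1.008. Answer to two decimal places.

Formula mass = 398.303 g/mol.
3 Si → 3.0000 mol SiO2 per formula unit; M(SiO2) = 60.083, so SiO2 mass = 180.249 g.
180.249/398.303 × 100 = 45.25 wt%.

45.25 wt%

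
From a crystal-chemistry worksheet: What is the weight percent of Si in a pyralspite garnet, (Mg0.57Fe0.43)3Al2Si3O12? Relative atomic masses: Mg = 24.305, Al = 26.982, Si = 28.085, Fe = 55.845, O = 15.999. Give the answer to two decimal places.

18.98 weight percent

Formula mass = 1.71*24.305 + 1.29*55.845 + 2*26.982 + 3*28.085 + 12*15.999 = 443.809 g/mol, of which 84.255 g is Si.
So Si makes up 84.255/443.809 = 0.1898 of the mass, i.e. 18.98%.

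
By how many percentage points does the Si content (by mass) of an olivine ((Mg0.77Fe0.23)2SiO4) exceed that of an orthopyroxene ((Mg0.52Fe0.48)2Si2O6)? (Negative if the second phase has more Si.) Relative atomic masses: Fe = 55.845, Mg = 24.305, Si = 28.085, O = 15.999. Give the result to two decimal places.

M((Mg0.77Fe0.23)2SiO4) = 155.199 g/mol, so wt% Si = 28.085/155.199 × 100 = 18.10%.
M((Mg0.52Fe0.48)2Si2O6) = 231.052 g/mol, so wt% Si = 56.170/231.052 × 100 = 24.31%.
18.10 − 24.31 = -6.21 pp.

-6.21 percentage points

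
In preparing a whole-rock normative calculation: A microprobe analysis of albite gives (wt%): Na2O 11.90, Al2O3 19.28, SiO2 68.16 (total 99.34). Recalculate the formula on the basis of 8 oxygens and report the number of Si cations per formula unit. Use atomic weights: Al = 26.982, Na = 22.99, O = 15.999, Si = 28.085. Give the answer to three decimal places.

2.997 Si apfu

11.90 wt% Na2O ÷ 61.979 g/mol = 0.19200 mol, giving 0.38400 Na and 0.19200 O.
19.28 wt% Al2O3 ÷ 101.961 g/mol = 0.18909 mol, giving 0.37818 Al and 0.56727 O.
68.16 wt% SiO2 ÷ 60.083 g/mol = 1.13443 mol, giving 1.13443 Si and 2.26886 O.
Oxygen sums to 3.02813; scaling by 8/3.02813 = 2.64189 puts the formula on 8 O.
Si: 1.13443 × 2.64189 = 2.997 atoms per formula unit.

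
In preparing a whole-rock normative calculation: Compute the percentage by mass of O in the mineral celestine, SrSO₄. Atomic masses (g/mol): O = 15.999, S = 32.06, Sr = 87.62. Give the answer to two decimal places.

Molar mass of SrSO₄: 1*87.62 + 1*32.06 + 4*15.999 = 183.676 g/mol.
Mass of O per formula unit: 4 × 15.999 = 63.996 g.
Weight fraction O = 63.996 / 183.676 = 0.3484.

34.84 weight percent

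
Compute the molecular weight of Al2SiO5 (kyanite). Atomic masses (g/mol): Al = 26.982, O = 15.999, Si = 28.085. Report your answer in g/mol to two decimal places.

162.04 g/mol

Al: 2 × 26.982 = 53.9640
Si: 1 × 28.085 = 28.0850
O: 5 × 15.999 = 79.9950
Summing the contributions gives the formula mass.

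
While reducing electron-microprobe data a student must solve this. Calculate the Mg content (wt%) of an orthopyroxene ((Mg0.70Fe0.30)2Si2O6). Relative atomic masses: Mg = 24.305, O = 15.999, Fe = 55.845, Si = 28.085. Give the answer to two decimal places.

Molar mass of (Mg0.70Fe0.30)2Si2O6: 1.40*24.305 + 0.60*55.845 + 2*28.085 + 6*15.999 = 219.698 g/mol.
Mass of Mg per formula unit: 1.40 × 24.305 = 34.027 g.
Weight fraction Mg = 34.027 / 219.698 = 0.1549.

15.49 wt%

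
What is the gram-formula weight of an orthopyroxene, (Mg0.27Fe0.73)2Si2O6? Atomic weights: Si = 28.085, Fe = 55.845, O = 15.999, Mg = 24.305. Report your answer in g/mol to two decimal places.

246.82 g/mol

The formula mass is the sum 0.54×24.305 + 1.46×55.845 + 2×28.085 + 6×15.999.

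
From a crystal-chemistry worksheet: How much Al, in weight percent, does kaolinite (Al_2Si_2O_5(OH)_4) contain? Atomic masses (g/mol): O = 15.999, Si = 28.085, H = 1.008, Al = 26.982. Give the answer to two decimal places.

20.90 weight percent

Molar mass of Al_2Si_2O_5(OH)_4: 2×26.982 + 2×28.085 + 9×15.999 + 4×1.008 = 258.157 g/mol.
Mass of Al per formula unit: 2 × 26.982 = 53.964 g.
Weight fraction Al = 53.964 / 258.157 = 0.2090.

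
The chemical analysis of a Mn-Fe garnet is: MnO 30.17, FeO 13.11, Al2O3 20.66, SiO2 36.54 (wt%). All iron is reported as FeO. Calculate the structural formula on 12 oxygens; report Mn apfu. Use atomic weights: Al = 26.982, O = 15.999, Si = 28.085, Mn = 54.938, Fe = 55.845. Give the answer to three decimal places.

MnO (M=70.937): mol = 0.42531; Mn = 0.42531, O = 0.42531.
FeO (M=71.844): mol = 0.18248; Fe = 0.18248, O = 0.18248.
Al2O3 (M=101.961): mol = 0.20263; Al = 0.40526, O = 0.60789.
SiO2 (M=60.083): mol = 0.60816; Si = 0.60816, O = 1.21632.
ΣO = 2.43200; factor = 12/ΣO = 4.93421.
Mn apfu = 0.42531 × 4.93421 = 2.099.

2.099 Mn apfu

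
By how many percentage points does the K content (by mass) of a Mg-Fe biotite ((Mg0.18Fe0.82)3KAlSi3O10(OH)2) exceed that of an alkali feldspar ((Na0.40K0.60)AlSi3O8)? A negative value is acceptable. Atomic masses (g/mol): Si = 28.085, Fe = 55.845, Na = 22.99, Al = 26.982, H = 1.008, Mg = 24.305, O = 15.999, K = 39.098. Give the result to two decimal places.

-0.73 percentage points

K in (Mg0.18Fe0.82)3KAlSi3O10(OH)2: molar mass 494.842 g/mol; 1×39.098 = 39.098 g → 7.90 wt%.
K in (Na0.40K0.60)AlSi3O8: molar mass 271.884 g/mol; 0.60×39.098 = 23.459 g → 8.63 wt%.
Difference = 7.90 − 8.63 = -0.73 percentage points.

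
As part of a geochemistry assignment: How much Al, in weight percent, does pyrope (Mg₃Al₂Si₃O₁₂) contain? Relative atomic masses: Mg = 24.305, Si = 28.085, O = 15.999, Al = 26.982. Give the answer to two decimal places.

Molar mass of Mg₃Al₂Si₃O₁₂: 3·24.305 + 2·26.982 + 3·28.085 + 12·15.999 = 403.122 g/mol.
Mass of Al per formula unit: 2 × 26.982 = 53.964 g.
Weight fraction Al = 53.964 / 403.122 = 0.1339.

13.39 weight percent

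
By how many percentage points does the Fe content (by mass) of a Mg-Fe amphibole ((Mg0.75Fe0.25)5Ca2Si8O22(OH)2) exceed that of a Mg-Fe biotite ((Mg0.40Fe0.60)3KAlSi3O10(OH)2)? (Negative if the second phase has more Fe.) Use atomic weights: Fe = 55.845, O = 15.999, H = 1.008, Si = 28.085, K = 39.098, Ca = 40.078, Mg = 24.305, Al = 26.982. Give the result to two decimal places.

-13.01 percentage points

M((Mg0.75Fe0.25)5Ca2Si8O22(OH)2) = 851.778 g/mol, so wt% Fe = 69.806/851.778 × 100 = 8.20%.
M((Mg0.40Fe0.60)3KAlSi3O10(OH)2) = 474.026 g/mol, so wt% Fe = 100.521/474.026 × 100 = 21.21%.
8.20 − 21.21 = -13.01 pp.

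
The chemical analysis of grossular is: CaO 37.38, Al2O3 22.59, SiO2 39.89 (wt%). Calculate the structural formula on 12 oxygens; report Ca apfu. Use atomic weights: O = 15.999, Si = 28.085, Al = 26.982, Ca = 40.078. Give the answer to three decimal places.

CaO: 37.38/56.077 = 0.66658 mol → 0.66658 mol Ca, 0.66658 mol O.
Al2O3: 22.59/101.961 = 0.22156 mol → 0.44312 mol Al, 0.66468 mol O.
SiO2: 39.89/60.083 = 0.66391 mol → 0.66391 mol Si, 1.32782 mol O.
Total oxygen = 2.65908 mol. Normalization factor = 12/2.65908 = 4.51284.
Ca per 12 O = 0.66658 × 4.51284 = 3.008.

3.008 Ca apfu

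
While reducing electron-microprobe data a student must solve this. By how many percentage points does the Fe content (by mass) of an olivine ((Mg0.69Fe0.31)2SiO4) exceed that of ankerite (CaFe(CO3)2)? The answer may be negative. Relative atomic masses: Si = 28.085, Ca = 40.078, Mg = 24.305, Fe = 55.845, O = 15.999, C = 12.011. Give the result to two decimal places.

-4.25 percentage points

Fe in (Mg0.69Fe0.31)2SiO4: molar mass 160.246 g/mol; 0.62×55.845 = 34.624 g → 21.61 wt%.
Fe in CaFe(CO3)2: molar mass 215.939 g/mol; 1×55.845 = 55.845 g → 25.86 wt%.
Difference = 21.61 − 25.86 = -4.25 percentage points.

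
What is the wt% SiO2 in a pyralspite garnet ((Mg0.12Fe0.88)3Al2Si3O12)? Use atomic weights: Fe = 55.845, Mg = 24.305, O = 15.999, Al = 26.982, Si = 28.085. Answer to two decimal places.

Formula mass = 486.388 g/mol.
3 Si → 3.0000 mol SiO2 per formula unit; M(SiO2) = 60.083, so SiO2 mass = 180.249 g.
180.249/486.388 × 100 = 37.06 wt%.

37.06 wt%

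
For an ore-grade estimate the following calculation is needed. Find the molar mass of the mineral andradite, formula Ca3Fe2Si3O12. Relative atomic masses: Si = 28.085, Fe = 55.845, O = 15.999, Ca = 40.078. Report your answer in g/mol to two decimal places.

The formula mass is the sum 3(40.078) + 2(55.845) + 3(28.085) + 12(15.999).

508.17 g/mol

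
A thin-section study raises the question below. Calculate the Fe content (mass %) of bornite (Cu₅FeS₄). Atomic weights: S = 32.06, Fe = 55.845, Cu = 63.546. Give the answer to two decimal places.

Formula mass = 5*63.546 + 1*55.845 + 4*32.06 = 501.815 g/mol, of which 55.845 g is Fe.
So Fe makes up 55.845/501.815 = 0.1113 of the mass, i.e. 11.13%.

11.13 mass %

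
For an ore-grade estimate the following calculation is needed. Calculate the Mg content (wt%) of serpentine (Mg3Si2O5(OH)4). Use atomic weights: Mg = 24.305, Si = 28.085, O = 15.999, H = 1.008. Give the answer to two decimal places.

Molar mass of Mg3Si2O5(OH)4: 3*24.305 + 2*28.085 + 9*15.999 + 4*1.008 = 277.108 g/mol.
Mass of Mg per formula unit: 3 × 24.305 = 72.915 g.
Weight fraction Mg = 72.915 / 277.108 = 0.2631.

26.31 wt%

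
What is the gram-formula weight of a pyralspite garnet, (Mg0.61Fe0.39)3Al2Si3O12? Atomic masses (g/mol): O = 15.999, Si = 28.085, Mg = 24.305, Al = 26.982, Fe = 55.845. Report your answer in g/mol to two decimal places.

440.02 g/mol

The formula mass is the sum 1.83·24.305 + 1.17·55.845 + 2·26.982 + 3·28.085 + 12·15.999.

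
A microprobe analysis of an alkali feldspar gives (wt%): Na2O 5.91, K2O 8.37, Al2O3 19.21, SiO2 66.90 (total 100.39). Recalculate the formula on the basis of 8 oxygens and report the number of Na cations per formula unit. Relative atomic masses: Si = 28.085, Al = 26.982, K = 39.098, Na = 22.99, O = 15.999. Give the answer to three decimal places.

0.513 Na apfu

Na2O (M=61.979): mol = 0.09535; Na = 0.19070, O = 0.09535.
K2O (M=94.195): mol = 0.08886; K = 0.17772, O = 0.08886.
Al2O3 (M=101.961): mol = 0.18841; Al = 0.37682, O = 0.56523.
SiO2 (M=60.083): mol = 1.11346; Si = 1.11346, O = 2.22692.
ΣO = 2.97636; factor = 8/ΣO = 2.68785.
Na apfu = 0.19070 × 2.68785 = 0.513.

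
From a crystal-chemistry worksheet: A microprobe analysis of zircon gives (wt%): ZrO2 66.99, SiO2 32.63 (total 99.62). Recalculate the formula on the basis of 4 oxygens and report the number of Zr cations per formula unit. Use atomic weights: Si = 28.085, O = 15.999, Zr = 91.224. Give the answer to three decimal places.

ZrO2: 66.99/123.222 = 0.54365 mol → 0.54365 mol Zr, 1.08730 mol O.
SiO2: 32.63/60.083 = 0.54308 mol → 0.54308 mol Si, 1.08616 mol O.
Total oxygen = 2.17346 mol. Normalization factor = 4/2.17346 = 1.84038.
Zr per 4 O = 0.54365 × 1.84038 = 1.001.

1.001 Zr apfu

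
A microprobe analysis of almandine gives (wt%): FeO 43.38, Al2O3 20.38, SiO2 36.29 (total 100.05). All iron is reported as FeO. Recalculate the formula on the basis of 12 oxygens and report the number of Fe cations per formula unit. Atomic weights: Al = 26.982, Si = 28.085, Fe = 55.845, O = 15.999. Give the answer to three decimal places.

3.005 Fe apfu

FeO: 43.38/71.844 = 0.60381 mol → 0.60381 mol Fe, 0.60381 mol O.
Al2O3: 20.38/101.961 = 0.19988 mol → 0.39976 mol Al, 0.59964 mol O.
SiO2: 36.29/60.083 = 0.60400 mol → 0.60400 mol Si, 1.20800 mol O.
Total oxygen = 2.41145 mol. Normalization factor = 12/2.41145 = 4.97626.
Fe per 12 O = 0.60381 × 4.97626 = 3.005.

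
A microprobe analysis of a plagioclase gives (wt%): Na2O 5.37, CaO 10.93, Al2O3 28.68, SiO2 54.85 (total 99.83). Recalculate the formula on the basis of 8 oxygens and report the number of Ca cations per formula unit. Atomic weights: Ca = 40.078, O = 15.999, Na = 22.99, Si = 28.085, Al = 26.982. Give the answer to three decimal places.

Na2O: 5.37/61.979 = 0.08664 mol → 0.17328 mol Na, 0.08664 mol O.
CaO: 10.93/56.077 = 0.19491 mol → 0.19491 mol Ca, 0.19491 mol O.
Al2O3: 28.68/101.961 = 0.28128 mol → 0.56256 mol Al, 0.84384 mol O.
SiO2: 54.85/60.083 = 0.91290 mol → 0.91290 mol Si, 1.82580 mol O.
Total oxygen = 2.95119 mol. Normalization factor = 8/2.95119 = 2.71077.
Ca per 8 O = 0.19491 × 2.71077 = 0.528.

0.528 Ca apfu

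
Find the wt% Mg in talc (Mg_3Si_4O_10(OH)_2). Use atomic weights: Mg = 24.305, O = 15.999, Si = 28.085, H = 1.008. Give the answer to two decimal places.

19.23 mass %

Formula mass = 3×24.305 + 4×28.085 + 12×15.999 + 2×1.008 = 379.259 g/mol, of which 72.915 g is Mg.
So Mg makes up 72.915/379.259 = 0.1923 of the mass, i.e. 19.23%.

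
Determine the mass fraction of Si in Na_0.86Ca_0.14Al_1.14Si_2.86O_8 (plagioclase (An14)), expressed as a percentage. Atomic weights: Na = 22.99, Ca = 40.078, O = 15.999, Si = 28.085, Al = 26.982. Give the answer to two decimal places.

30.37 mass %

M(Na_0.86Ca_0.14Al_1.14Si_2.86O_8) = 264.457 g/mol.
Si contributes 2.86 × 28.085 = 80.323 g per mole.
80.323/264.457 = 0.3037 → 30.37%.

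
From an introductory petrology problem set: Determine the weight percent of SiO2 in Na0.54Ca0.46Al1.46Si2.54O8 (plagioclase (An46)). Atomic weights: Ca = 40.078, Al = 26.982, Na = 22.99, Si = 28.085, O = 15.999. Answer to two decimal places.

56.61 wt%

M(Na0.54Ca0.46Al1.46Si2.54O8) = 269.572 g/mol; M(SiO2) = 60.083 g/mol.
Moles SiO2 per formula unit = 2.54 Si ÷ 1 = 2.5400.
SiO2 fraction = (2.5400 × 60.083) / 269.572 = 152.611/269.572 = 0.5661.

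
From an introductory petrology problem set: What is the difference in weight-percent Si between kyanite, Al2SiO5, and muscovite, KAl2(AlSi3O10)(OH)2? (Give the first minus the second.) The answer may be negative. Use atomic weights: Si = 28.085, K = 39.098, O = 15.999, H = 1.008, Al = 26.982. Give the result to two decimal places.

Si in Al2SiO5: molar mass 162.044 g/mol; 1×28.085 = 28.085 g → 17.33 wt%.
Si in KAl2(AlSi3O10)(OH)2: molar mass 398.303 g/mol; 3×28.085 = 84.255 g → 21.15 wt%.
Difference = 17.33 − 21.15 = -3.82 percentage points.

-3.82 percentage points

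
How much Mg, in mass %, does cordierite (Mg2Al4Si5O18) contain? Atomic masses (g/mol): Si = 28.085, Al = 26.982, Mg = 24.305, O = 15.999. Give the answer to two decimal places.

Molar mass of Mg2Al4Si5O18: 2×24.305 + 4×26.982 + 5×28.085 + 18×15.999 = 584.945 g/mol.
Mass of Mg per formula unit: 2 × 24.305 = 48.610 g.
Weight fraction Mg = 48.610 / 584.945 = 0.0831.

8.31 mass %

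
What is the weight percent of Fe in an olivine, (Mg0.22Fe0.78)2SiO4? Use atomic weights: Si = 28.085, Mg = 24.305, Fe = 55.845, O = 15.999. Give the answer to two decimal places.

Molar mass of (Mg0.22Fe0.78)2SiO4: 0.44·24.305 + 1.56·55.845 + 1·28.085 + 4·15.999 = 189.893 g/mol.
Mass of Fe per formula unit: 1.56 × 55.845 = 87.118 g.
Weight fraction Fe = 87.118 / 189.893 = 0.4588.

45.88 wt%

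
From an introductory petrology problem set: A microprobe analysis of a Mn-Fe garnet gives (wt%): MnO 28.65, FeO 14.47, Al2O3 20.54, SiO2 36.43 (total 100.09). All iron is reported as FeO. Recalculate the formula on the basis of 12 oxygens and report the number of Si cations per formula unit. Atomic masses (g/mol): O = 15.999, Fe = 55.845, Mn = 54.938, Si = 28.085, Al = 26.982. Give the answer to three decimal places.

MnO: 28.65/70.937 = 0.40388 mol → 0.40388 mol Mn, 0.40388 mol O.
FeO: 14.47/71.844 = 0.20141 mol → 0.20141 mol Fe, 0.20141 mol O.
Al2O3: 20.54/101.961 = 0.20145 mol → 0.40290 mol Al, 0.60435 mol O.
SiO2: 36.43/60.083 = 0.60633 mol → 0.60633 mol Si, 1.21266 mol O.
Total oxygen = 2.42230 mol. Normalization factor = 12/2.42230 = 4.95397.
Si per 12 O = 0.60633 × 4.95397 = 3.004.

3.004 Si apfu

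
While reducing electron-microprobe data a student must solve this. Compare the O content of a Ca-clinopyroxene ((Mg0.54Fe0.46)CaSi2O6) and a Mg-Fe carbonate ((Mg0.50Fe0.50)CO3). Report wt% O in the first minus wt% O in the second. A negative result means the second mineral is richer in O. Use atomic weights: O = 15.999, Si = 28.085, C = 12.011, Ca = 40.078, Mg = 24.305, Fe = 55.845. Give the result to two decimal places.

O in (Mg0.54Fe0.46)CaSi2O6: molar mass 231.055 g/mol; 6×15.999 = 95.994 g → 41.55 wt%.
O in (Mg0.50Fe0.50)CO3: molar mass 100.083 g/mol; 3×15.999 = 47.997 g → 47.96 wt%.
Difference = 41.55 − 47.96 = -6.41 percentage points.

-6.41 percentage points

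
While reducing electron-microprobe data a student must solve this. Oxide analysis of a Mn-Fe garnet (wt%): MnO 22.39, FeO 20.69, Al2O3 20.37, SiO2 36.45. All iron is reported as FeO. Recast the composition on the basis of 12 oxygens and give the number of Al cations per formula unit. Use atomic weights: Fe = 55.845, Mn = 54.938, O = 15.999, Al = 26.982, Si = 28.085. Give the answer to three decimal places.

1.984 Al apfu

MnO (M=70.937): mol = 0.31563; Mn = 0.31563, O = 0.31563.
FeO (M=71.844): mol = 0.28799; Fe = 0.28799, O = 0.28799.
Al2O3 (M=101.961): mol = 0.19978; Al = 0.39956, O = 0.59934.
SiO2 (M=60.083): mol = 0.60666; Si = 0.60666, O = 1.21332.
ΣO = 2.41628; factor = 12/ΣO = 4.96631.
Al apfu = 0.39956 × 4.96631 = 1.984.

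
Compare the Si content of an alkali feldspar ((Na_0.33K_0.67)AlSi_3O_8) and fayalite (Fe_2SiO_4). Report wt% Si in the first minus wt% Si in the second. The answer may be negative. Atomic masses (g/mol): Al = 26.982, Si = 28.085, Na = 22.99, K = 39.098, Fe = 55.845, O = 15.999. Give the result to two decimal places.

17.08 percentage points

M((Na_0.33K_0.67)AlSi_3O_8) = 273.011 g/mol, so wt% Si = 84.255/273.011 × 100 = 30.86%.
M(Fe_2SiO_4) = 203.771 g/mol, so wt% Si = 28.085/203.771 × 100 = 13.78%.
30.86 − 13.78 = 17.08 pp.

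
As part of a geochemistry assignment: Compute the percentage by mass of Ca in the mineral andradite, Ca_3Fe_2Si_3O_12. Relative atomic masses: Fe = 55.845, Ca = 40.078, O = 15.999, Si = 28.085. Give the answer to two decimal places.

23.66 wt%

Molar mass of Ca_3Fe_2Si_3O_12: 3*40.078 + 2*55.845 + 3*28.085 + 12*15.999 = 508.167 g/mol.
Mass of Ca per formula unit: 3 × 40.078 = 120.234 g.
Weight fraction Ca = 120.234 / 508.167 = 0.2366.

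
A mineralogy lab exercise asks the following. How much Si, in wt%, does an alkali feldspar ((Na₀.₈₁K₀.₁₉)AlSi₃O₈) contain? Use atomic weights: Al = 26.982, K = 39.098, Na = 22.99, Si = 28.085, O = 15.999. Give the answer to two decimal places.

31.76 wt%

Molar mass of (Na₀.₈₁K₀.₁₉)AlSi₃O₈: 0.81×22.99 + 0.19×39.098 + 1×26.982 + 3×28.085 + 8×15.999 = 265.280 g/mol.
Mass of Si per formula unit: 3 × 28.085 = 84.255 g.
Weight fraction Si = 84.255 / 265.280 = 0.3176.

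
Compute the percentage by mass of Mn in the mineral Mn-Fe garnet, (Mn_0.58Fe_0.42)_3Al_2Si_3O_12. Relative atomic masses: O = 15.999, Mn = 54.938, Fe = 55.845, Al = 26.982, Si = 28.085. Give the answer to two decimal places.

Formula mass = 1.74·54.938 + 1.26·55.845 + 2·26.982 + 3·28.085 + 12·15.999 = 496.164 g/mol, of which 95.592 g is Mn.
So Mn makes up 95.592/496.164 = 0.1927 of the mass, i.e. 19.27%.

19.27 wt%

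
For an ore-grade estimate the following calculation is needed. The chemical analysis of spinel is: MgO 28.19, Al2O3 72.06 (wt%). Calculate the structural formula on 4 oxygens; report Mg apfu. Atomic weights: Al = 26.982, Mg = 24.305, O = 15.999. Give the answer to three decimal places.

0.992 Mg apfu

MgO (M=40.304): mol = 0.69943; Mg = 0.69943, O = 0.69943.
Al2O3 (M=101.961): mol = 0.70674; Al = 1.41348, O = 2.12022.
ΣO = 2.81965; factor = 4/ΣO = 1.41862.
Mg apfu = 0.69943 × 1.41862 = 0.992.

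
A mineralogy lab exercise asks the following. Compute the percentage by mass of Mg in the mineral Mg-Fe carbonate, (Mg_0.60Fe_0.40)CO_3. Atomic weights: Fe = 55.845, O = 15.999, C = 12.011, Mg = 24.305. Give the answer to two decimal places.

15.05 wt%

Formula mass = 0.60·24.305 + 0.40·55.845 + 1·12.011 + 3·15.999 = 96.929 g/mol, of which 14.583 g is Mg.
So Mg makes up 14.583/96.929 = 0.1505 of the mass, i.e. 15.05%.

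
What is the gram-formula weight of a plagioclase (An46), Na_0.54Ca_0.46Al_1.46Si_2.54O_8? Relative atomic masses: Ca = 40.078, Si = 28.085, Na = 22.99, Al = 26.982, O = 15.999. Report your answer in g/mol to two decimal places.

M = 0.54(22.99) + 0.46(40.078) + 1.46(26.982) + 2.54(28.085) + 8(15.999)

269.57 g/mol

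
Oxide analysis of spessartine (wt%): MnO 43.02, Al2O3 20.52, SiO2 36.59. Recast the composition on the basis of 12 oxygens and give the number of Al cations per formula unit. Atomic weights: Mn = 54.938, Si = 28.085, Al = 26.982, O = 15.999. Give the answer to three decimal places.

MnO (M=70.937): mol = 0.60645; Mn = 0.60645, O = 0.60645.
Al2O3 (M=101.961): mol = 0.20125; Al = 0.40250, O = 0.60375.
SiO2 (M=60.083): mol = 0.60899; Si = 0.60899, O = 1.21798.
ΣO = 2.42818; factor = 12/ΣO = 4.94197.
Al apfu = 0.40250 × 4.94197 = 1.989.

1.989 Al apfu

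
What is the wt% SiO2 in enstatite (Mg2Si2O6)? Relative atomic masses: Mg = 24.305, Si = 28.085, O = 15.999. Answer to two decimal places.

M(Mg2Si2O6) = 200.774 g/mol; M(SiO2) = 60.083 g/mol.
Moles SiO2 per formula unit = 2 Si ÷ 1 = 2.0000.
SiO2 fraction = (2.0000 × 60.083) / 200.774 = 120.166/200.774 = 0.5985.

59.85 wt%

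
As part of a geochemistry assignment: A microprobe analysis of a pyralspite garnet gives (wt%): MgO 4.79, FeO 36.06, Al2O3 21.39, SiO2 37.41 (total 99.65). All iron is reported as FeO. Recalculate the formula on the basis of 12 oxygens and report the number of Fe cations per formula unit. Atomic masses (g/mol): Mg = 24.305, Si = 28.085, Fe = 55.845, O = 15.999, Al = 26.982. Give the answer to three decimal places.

2.414 Fe apfu

MgO: 4.79/40.304 = 0.11885 mol → 0.11885 mol Mg, 0.11885 mol O.
FeO: 36.06/71.844 = 0.50192 mol → 0.50192 mol Fe, 0.50192 mol O.
Al2O3: 21.39/101.961 = 0.20979 mol → 0.41958 mol Al, 0.62937 mol O.
SiO2: 37.41/60.083 = 0.62264 mol → 0.62264 mol Si, 1.24528 mol O.
Total oxygen = 2.49542 mol. Normalization factor = 12/2.49542 = 4.80881.
Fe per 12 O = 0.50192 × 4.80881 = 2.414.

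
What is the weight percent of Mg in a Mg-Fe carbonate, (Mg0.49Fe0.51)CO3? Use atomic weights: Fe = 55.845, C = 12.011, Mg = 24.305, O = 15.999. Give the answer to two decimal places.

11.86 weight percent

M((Mg0.49Fe0.51)CO3) = 100.398 g/mol.
Mg contributes 0.49 × 24.305 = 11.909 g per mole.
11.909/100.398 = 0.1186 → 11.86%.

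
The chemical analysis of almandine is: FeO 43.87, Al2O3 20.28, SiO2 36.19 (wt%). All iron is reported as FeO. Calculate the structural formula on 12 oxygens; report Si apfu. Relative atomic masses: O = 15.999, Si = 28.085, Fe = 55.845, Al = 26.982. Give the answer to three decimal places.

FeO (M=71.844): mol = 0.61063; Fe = 0.61063, O = 0.61063.
Al2O3 (M=101.961): mol = 0.19890; Al = 0.39780, O = 0.59670.
SiO2 (M=60.083): mol = 0.60233; Si = 0.60233, O = 1.20466.
ΣO = 2.41199; factor = 12/ΣO = 4.97515.
Si apfu = 0.60233 × 4.97515 = 2.997.

2.997 Si apfu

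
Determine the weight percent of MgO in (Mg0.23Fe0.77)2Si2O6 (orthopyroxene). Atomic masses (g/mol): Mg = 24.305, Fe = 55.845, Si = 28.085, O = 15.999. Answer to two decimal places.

Molar mass of (Mg0.23Fe0.77)2Si2O6 = 0.46·24.305 + 1.54·55.845 + 2·28.085 + 6·15.999 = 249.346 g/mol.
Each formula unit contains 0.46 Mg, equivalent to 0.46/1 = 0.4600 mol MgO.
M(MgO) = 1×24.305 + 1×15.999 = 40.304 g/mol.
Mass of MgO per formula unit = 0.4600 × 40.304 = 18.540 g.
MgO wt% = 18.540 / 249.346 × 100 = 7.44%.

7.44 wt%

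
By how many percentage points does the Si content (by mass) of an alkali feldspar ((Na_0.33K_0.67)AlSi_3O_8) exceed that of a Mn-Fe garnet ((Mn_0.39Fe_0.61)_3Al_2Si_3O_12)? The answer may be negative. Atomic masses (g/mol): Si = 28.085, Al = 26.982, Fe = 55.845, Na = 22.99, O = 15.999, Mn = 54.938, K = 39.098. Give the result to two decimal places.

13.90 percentage points

M((Na_0.33K_0.67)AlSi_3O_8) = 273.011 g/mol, so wt% Si = 84.255/273.011 × 100 = 30.86%.
M((Mn_0.39Fe_0.61)_3Al_2Si_3O_12) = 496.681 g/mol, so wt% Si = 84.255/496.681 × 100 = 16.96%.
30.86 − 16.96 = 13.90 pp.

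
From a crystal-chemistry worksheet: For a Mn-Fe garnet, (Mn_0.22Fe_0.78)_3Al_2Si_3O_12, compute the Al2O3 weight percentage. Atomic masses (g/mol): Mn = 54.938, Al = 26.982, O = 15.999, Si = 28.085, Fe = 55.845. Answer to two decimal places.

M((Mn_0.22Fe_0.78)_3Al_2Si_3O_12) = 497.143 g/mol; M(Al2O3) = 101.961 g/mol.
Moles Al2O3 per formula unit = 2 Al ÷ 2 = 1.0000.
Al2O3 fraction = (1.0000 × 101.961) / 497.143 = 101.961/497.143 = 0.2051.

20.51 wt%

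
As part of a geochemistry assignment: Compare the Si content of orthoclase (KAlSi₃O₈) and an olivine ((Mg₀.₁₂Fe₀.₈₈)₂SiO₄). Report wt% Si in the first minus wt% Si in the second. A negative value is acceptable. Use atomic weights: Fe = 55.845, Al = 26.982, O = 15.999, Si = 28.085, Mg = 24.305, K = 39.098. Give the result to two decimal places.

First mineral: 84.255 g Si in 278.327 g formula = 30.27 wt% Si.
Second mineral: 28.085 g Si in 196.201 g formula = 14.31 wt% Si.
30.27% − 14.31% gives a difference of 15.96 percentage points.

15.96 percentage points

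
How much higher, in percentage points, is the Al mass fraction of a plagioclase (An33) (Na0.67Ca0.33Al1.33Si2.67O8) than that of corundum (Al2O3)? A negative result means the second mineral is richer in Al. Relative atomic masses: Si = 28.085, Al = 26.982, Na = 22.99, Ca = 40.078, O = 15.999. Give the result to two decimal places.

M(Na0.67Ca0.33Al1.33Si2.67O8) = 267.494 g/mol, so wt% Al = 35.886/267.494 × 100 = 13.42%.
M(Al2O3) = 101.961 g/mol, so wt% Al = 53.964/101.961 × 100 = 52.93%.
13.42 − 52.93 = -39.51 pp.

-39.51 percentage points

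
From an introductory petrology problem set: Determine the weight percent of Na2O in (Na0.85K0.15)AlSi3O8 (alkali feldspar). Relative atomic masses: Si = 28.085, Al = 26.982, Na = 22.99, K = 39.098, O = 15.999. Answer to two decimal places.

9.95 wt%

Formula mass = 264.635 g/mol.
0.85 Na → 0.4250 mol Na2O per formula unit; M(Na2O) = 61.979, so Na2O mass = 26.341 g.
26.341/264.635 × 100 = 9.95 wt%.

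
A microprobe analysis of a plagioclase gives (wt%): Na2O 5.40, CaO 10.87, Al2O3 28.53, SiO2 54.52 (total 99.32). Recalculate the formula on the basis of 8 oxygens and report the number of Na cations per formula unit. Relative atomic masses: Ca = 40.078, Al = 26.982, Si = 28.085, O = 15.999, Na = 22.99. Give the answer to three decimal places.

5.40 wt% Na2O ÷ 61.979 g/mol = 0.08713 mol, giving 0.17426 Na and 0.08713 O.
10.87 wt% CaO ÷ 56.077 g/mol = 0.19384 mol, giving 0.19384 Ca and 0.19384 O.
28.53 wt% Al2O3 ÷ 101.961 g/mol = 0.27981 mol, giving 0.55962 Al and 0.83943 O.
54.52 wt% SiO2 ÷ 60.083 g/mol = 0.90741 mol, giving 0.90741 Si and 1.81482 O.
Oxygen sums to 2.93522; scaling by 8/2.93522 = 2.72552 puts the formula on 8 O.
Na: 0.17426 × 2.72552 = 0.475 atoms per formula unit.

0.475 Na apfu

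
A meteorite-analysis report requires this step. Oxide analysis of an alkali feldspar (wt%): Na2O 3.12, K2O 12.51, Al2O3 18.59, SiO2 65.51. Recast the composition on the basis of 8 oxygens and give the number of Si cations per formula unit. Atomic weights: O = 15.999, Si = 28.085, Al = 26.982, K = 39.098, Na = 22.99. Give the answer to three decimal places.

Na2O (M=61.979): mol = 0.05034; Na = 0.10068, O = 0.05034.
K2O (M=94.195): mol = 0.13281; K = 0.26562, O = 0.13281.
Al2O3 (M=101.961): mol = 0.18232; Al = 0.36464, O = 0.54696.
SiO2 (M=60.083): mol = 1.09033; Si = 1.09033, O = 2.18066.
ΣO = 2.91077; factor = 8/ΣO = 2.74841.
Si apfu = 1.09033 × 2.74841 = 2.997.

2.997 Si apfu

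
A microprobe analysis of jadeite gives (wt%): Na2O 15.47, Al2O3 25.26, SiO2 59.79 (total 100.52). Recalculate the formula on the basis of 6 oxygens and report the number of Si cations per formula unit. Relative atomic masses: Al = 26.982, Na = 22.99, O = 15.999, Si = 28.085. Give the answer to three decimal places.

Na2O: 15.47/61.979 = 0.24960 mol → 0.49920 mol Na, 0.24960 mol O.
Al2O3: 25.26/101.961 = 0.24774 mol → 0.49548 mol Al, 0.74322 mol O.
SiO2: 59.79/60.083 = 0.99512 mol → 0.99512 mol Si, 1.99024 mol O.
Total oxygen = 2.98306 mol. Normalization factor = 6/2.98306 = 2.01136.
Si per 6 O = 0.99512 × 2.01136 = 2.002.

2.002 Si apfu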